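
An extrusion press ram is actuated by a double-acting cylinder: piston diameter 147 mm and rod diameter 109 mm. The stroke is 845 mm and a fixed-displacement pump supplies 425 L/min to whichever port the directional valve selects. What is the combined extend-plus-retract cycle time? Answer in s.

Cap-side area A_cap = π/4 × (147 mm)² = 16970 mm^2
Rod-side annular area A_ann = π/4 × (147² − 109²) = 7640 mm^2
t_ext = A_cap·L/Q = 2.025 s
t_ret = A_ann·L/Q = 0.9114 s
t_cycle = t_ext + t_ret

t ≈ 2.94 s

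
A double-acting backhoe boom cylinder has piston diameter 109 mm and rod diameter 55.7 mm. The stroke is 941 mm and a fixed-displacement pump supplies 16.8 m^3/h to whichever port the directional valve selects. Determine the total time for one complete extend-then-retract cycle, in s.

t ≈ 3.27 s

Cap-side area A_cap = π/4 × (109 mm)² = 9331 mm^2
Rod-side annular area A_ann = π/4 × (109² − 55.7²) = 6895 mm^2
t_ext = A_cap·L/Q = 1.882 s
t_ret = A_ann·L/Q = 1.390 s
t_cycle = t_ext + t_ret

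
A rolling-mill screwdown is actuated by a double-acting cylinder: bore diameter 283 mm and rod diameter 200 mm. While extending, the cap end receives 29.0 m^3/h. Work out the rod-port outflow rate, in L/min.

Q_out ≈ 242 L/min

Cap-side area A_cap = π/4 × (283 mm)² = 62900 mm^2
Rod-side annular area A_ann = π/4 × (283² − 200²) = 31490 mm^2
Piston speed v = Q_in/A_cap; rod-end outflow Q_out = v × A_ann = Q_in × A_ann/A_cap.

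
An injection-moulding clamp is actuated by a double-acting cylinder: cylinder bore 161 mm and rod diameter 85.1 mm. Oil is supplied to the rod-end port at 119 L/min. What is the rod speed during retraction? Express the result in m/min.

v ≈ 8.11 m/min

Rod-side annular area A_ann = π/4 × (161² − 85.1²) = 14670 mm^2
Flow into the rod-end port fills the annular volume.
v = Q / A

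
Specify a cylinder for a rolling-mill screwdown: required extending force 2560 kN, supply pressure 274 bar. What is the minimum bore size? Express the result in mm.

Extension force acts on the full piston face: F = P × (π/4)D².
D = √(4F / (πP)) = √(4 × 2560 kN / (π × 274 bar))

D ≈ 345 mm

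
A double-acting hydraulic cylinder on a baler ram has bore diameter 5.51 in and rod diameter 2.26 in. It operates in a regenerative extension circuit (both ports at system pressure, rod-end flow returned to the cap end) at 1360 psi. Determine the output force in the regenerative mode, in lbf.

F ≈ 5460 lbf

With equal pressure on both faces, forces on the annular region cancel; the net push is pressure × rod cross-section.
Rod cross-section A_rod = π/4 × (2.26 in)² = 4.011 in^2
F = P × A_rod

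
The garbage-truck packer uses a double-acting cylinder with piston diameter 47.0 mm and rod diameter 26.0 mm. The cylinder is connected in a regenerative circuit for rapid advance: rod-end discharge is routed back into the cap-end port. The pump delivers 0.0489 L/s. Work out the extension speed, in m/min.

v ≈ 5.53 m/min

In regeneration the rod-end outflow joins the pump flow into the cap end, so the net volume the pump must supply per unit advance equals the rod cross-section area.
Rod cross-section A_rod = π/4 × (26.0 mm)² = 530.9 mm^2
v = Q_pump / A_rod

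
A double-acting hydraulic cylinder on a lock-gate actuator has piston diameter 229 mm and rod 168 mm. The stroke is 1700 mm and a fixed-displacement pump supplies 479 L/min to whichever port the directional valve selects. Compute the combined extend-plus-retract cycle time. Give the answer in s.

Cap-side area A_cap = π/4 × (229 mm)² = 41190 mm^2
Rod-side annular area A_ann = π/4 × (229² − 168²) = 19020 mm^2
t_ext = A_cap·L/Q = 8.771 s
t_ret = A_ann·L/Q = 4.050 s
t_cycle = t_ext + t_ret

t ≈ 12.8 s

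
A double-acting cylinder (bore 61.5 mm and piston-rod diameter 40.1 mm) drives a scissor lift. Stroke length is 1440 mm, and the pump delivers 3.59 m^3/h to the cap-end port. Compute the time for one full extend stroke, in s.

Cap-side area A_cap = π/4 × (61.5 mm)² = 2971 mm^2
Swept volume V = A × L; t = V / Q = A·L / Q

t ≈ 4.29 s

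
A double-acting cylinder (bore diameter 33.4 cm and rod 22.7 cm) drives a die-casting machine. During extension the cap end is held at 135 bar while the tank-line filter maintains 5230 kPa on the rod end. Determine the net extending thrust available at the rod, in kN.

Cap-side area A_cap = π/4 × (33.4 cm)² = 876.2 cm^2
Rod-side annular area A_ann = π/4 × (33.4² − 22.7²) = 471.5 cm^2
Net thrust = P_cap·A_cap − P_rod·A_ann = 1183 kN − 246.6 kN

F ≈ 936 kN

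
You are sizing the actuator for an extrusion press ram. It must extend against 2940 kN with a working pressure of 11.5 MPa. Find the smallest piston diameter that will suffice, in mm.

D ≈ 571 mm

Extension force acts on the full piston face: F = P × (π/4)D².
D = √(4F / (πP)) = √(4 × 2940 kN / (π × 11.5 MPa))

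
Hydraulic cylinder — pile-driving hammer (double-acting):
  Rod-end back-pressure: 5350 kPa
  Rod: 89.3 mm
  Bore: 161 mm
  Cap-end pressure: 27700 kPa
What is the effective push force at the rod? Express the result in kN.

F ≈ 489 kN

Cap-side area A_cap = π/4 × (161 mm)² = 20360 mm^2
Rod-side annular area A_ann = π/4 × (161² − 89.3²) = 14100 mm^2
Net thrust = P_cap·A_cap − P_rod·A_ann = 563.9 kN − 75.41 kN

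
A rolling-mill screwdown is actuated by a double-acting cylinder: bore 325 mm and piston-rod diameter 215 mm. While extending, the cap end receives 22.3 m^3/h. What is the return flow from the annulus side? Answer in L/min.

Q_out ≈ 209 L/min

Cap-side area A_cap = π/4 × (325 mm)² = 82960 mm^2
Rod-side annular area A_ann = π/4 × (325² − 215²) = 46650 mm^2
Piston speed v = Q_in/A_cap; rod-end outflow Q_out = v × A_ann = Q_in × A_ann/A_cap.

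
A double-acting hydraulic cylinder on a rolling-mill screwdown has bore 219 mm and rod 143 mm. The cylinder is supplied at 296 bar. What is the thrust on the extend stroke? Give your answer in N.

Cap-side area A_cap = π/4 × (219 mm)² = 37670 mm^2
F = P × A_cap = 296 bar × A_cap

F ≈ 1.11e6 N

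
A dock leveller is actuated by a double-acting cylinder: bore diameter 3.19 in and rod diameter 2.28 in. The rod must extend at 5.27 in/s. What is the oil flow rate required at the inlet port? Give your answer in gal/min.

Cap-side area A_cap = π/4 × (3.19 in)² = 7.992 in^2
Q = A × v

Q ≈ 10.9 gal/min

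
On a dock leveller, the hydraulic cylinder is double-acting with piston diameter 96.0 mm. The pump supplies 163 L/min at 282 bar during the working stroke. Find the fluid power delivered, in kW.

W ≈ 76.6 kW

Hydraulic power = P × Q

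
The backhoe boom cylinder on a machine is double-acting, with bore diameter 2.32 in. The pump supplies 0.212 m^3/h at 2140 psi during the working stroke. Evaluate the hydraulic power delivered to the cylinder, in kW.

W ≈ 0.869 kW

Hydraulic power = P × Q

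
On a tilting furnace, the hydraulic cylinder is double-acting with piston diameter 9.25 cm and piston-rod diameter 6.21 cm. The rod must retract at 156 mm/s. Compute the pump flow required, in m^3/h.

Rod-side annular area A_ann = π/4 × (9.25² − 6.21²) = 36.91 cm^2
Q = A × v

Q ≈ 2.07 m^3/h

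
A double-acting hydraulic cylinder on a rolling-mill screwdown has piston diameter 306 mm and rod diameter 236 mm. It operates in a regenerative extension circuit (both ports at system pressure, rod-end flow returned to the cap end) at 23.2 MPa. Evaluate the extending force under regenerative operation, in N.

F ≈ 1.01e6 N

With equal pressure on both faces, forces on the annular region cancel; the net push is pressure × rod cross-section.
Rod cross-section A_rod = π/4 × (236 mm)² = 43740 mm^2
F = P × A_rod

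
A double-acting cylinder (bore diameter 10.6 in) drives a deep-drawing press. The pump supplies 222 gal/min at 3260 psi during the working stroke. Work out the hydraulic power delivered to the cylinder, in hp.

Hydraulic power = P × Q

W ≈ 422 hp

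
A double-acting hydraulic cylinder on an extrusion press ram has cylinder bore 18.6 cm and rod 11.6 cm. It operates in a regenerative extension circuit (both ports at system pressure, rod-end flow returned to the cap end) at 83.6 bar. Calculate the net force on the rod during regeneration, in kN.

With equal pressure on both faces, forces on the annular region cancel; the net push is pressure × rod cross-section.
Rod cross-section A_rod = π/4 × (11.6 cm)² = 105.7 cm^2
F = P × A_rod

F ≈ 88.4 kN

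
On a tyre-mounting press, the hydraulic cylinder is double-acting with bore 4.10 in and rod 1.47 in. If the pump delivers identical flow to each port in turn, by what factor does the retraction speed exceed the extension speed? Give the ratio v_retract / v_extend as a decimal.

v_ret/v_ext ≈ 1.15

Cap-side area A_cap = π/4 × (4.10 in)² = 13.20 in^2
Rod-side annular area A_ann = π/4 × (4.10² − 1.47²) = 11.51 in^2
For equal Q, v ∝ 1/A, so v_ret/v_ext = A_cap/A_ann.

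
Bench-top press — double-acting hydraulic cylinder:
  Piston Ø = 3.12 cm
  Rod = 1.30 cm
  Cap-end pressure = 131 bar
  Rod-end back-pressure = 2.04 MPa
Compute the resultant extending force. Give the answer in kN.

Cap-side area A_cap = π/4 × (3.12 cm)² = 7.645 cm^2
Rod-side annular area A_ann = π/4 × (3.12² − 1.30²) = 6.318 cm^2
Net thrust = P_cap·A_cap − P_rod·A_ann = 10.02 kN − 1.289 kN

F ≈ 8.73 kN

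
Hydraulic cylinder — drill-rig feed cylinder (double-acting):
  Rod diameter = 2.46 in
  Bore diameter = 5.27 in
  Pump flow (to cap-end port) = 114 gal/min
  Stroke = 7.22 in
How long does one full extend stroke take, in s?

t ≈ 0.359 s

Cap-side area A_cap = π/4 × (5.27 in)² = 21.81 in^2
Swept volume V = A × L; t = V / Q = A·L / Q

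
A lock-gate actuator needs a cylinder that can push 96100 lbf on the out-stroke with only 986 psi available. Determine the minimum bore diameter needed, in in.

D ≈ 11.1 in

Extension force acts on the full piston face: F = P × (π/4)D².
D = √(4F / (πP)) = √(4 × 96100 lbf / (π × 986 psi))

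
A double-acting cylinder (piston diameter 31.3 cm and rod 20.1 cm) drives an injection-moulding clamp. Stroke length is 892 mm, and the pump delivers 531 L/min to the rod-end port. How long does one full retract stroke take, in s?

Rod-side annular area A_ann = π/4 × (31.3² − 20.1²) = 452.1 cm^2
Swept volume V = A × L; t = V / Q = A·L / Q

t ≈ 4.56 s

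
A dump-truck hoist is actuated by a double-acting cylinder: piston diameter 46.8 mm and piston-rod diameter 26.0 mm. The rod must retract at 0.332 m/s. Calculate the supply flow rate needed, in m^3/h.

Q ≈ 1.42 m^3/h

Rod-side annular area A_ann = π/4 × (46.8² − 26.0²) = 1189 mm^2
Q = A × v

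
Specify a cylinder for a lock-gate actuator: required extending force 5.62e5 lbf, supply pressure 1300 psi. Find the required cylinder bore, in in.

D ≈ 23.5 in

Extension force acts on the full piston face: F = P × (π/4)D².
D = √(4F / (πP)) = √(4 × 5.62e5 lbf / (π × 1300 psi))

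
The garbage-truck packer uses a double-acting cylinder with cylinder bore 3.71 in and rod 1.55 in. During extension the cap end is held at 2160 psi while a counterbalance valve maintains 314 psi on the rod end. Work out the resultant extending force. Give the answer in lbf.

F ≈ 20500 lbf

Cap-side area A_cap = π/4 × (3.71 in)² = 10.81 in^2
Rod-side annular area A_ann = π/4 × (3.71² − 1.55²) = 8.923 in^2
Net thrust = P_cap·A_cap − P_rod·A_ann = 23350 lbf − 2802 lbf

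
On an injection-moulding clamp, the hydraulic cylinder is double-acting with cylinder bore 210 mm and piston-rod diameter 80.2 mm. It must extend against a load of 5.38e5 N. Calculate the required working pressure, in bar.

P ≈ 155 bar

Cap-side area A_cap = π/4 × (210 mm)² = 34640 mm^2
P = F / A = 5.38e5 N / A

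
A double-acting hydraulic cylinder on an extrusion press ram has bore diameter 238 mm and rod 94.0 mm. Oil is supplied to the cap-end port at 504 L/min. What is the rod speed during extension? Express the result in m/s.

Cap-side area A_cap = π/4 × (238 mm)² = 44490 mm^2
v = Q / A

v ≈ 0.189 m/s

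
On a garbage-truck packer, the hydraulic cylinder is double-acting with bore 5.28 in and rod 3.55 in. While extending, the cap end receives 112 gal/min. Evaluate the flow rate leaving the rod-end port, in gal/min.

Cap-side area A_cap = π/4 × (5.28 in)² = 21.90 in^2
Rod-side annular area A_ann = π/4 × (5.28² − 3.55²) = 12.00 in^2
Piston speed v = Q_in/A_cap; rod-end outflow Q_out = v × A_ann = Q_in × A_ann/A_cap.

Q_out ≈ 61.4 gal/min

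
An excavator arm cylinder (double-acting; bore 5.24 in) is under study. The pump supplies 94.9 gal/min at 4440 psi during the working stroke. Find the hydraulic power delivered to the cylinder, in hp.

W ≈ 246 hp

Hydraulic power = P × Q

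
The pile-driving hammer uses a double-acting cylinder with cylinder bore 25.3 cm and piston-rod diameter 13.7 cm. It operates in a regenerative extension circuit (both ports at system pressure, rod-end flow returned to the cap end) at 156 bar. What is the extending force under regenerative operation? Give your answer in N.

F ≈ 2.30e5 N

With equal pressure on both faces, forces on the annular region cancel; the net push is pressure × rod cross-section.
Rod cross-section A_rod = π/4 × (13.7 cm)² = 147.4 cm^2
F = P × A_rod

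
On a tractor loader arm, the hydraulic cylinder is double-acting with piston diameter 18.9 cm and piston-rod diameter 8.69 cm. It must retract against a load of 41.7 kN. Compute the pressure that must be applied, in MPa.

P ≈ 1.88 MPa

Rod-side annular area A_ann = π/4 × (18.9² − 8.69²) = 221.2 cm^2
Retraction: pressure acts on the annular area.
P = F / A = 41.7 kN / A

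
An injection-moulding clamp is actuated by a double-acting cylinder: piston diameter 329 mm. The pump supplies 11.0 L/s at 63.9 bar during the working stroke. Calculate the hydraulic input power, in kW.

Hydraulic power = P × Q

W ≈ 70.3 kW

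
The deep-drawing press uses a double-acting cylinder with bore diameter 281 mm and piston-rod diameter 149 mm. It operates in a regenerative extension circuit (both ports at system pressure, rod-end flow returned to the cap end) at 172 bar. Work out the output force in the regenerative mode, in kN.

F ≈ 300 kN

With equal pressure on both faces, forces on the annular region cancel; the net push is pressure × rod cross-section.
Rod cross-section A_rod = π/4 × (149 mm)² = 17440 mm^2
F = P × A_rod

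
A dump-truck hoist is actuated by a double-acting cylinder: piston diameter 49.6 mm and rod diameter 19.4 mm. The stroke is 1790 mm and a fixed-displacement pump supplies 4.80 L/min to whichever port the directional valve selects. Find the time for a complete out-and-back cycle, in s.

Cap-side area A_cap = π/4 × (49.6 mm)² = 1932 mm^2
Rod-side annular area A_ann = π/4 × (49.6² − 19.4²) = 1637 mm^2
t_ext = A_cap·L/Q = 43.23 s
t_ret = A_ann·L/Q = 36.62 s
t_cycle = t_ext + t_ret

t ≈ 79.9 s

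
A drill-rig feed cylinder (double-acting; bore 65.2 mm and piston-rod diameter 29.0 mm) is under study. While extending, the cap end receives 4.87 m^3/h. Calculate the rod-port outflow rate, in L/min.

Q_out ≈ 65.1 L/min

Cap-side area A_cap = π/4 × (65.2 mm)² = 3339 mm^2
Rod-side annular area A_ann = π/4 × (65.2² − 29.0²) = 2678 mm^2
Piston speed v = Q_in/A_cap; rod-end outflow Q_out = v × A_ann = Q_in × A_ann/A_cap.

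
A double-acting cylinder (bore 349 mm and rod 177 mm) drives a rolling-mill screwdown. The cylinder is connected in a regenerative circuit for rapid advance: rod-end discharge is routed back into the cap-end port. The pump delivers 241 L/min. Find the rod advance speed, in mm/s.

v ≈ 163 mm/s

In regeneration the rod-end outflow joins the pump flow into the cap end, so the net volume the pump must supply per unit advance equals the rod cross-section area.
Rod cross-section A_rod = π/4 × (177 mm)² = 24610 mm^2
v = Q_pump / A_rod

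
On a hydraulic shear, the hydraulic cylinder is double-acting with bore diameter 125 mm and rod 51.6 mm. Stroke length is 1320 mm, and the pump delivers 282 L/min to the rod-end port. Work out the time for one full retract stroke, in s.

t ≈ 2.86 s

Rod-side annular area A_ann = π/4 × (125² − 51.6²) = 10180 mm^2
Swept volume V = A × L; t = V / Q = A·L / Q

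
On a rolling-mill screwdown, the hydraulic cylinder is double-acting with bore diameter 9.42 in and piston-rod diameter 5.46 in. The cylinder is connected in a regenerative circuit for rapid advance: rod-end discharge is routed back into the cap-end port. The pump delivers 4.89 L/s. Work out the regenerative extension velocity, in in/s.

In regeneration the rod-end outflow joins the pump flow into the cap end, so the net volume the pump must supply per unit advance equals the rod cross-section area.
Rod cross-section A_rod = π/4 × (5.46 in)² = 23.41 in^2
v = Q_pump / A_rod

v ≈ 12.7 in/s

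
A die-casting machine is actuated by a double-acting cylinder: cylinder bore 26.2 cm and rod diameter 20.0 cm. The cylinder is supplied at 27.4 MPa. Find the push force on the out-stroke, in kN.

F ≈ 1480 kN

Cap-side area A_cap = π/4 × (26.2 cm)² = 539.1 cm^2
F = P × A_cap = 27.4 MPa × A_cap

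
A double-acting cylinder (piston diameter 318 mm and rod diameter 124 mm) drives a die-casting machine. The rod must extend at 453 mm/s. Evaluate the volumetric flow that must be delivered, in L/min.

Cap-side area A_cap = π/4 × (318 mm)² = 79420 mm^2
Q = A × v

Q ≈ 2160 L/min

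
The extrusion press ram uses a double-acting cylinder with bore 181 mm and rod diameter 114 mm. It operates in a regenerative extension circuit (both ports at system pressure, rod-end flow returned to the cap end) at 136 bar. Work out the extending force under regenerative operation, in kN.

F ≈ 139 kN

With equal pressure on both faces, forces on the annular region cancel; the net push is pressure × rod cross-section.
Rod cross-section A_rod = π/4 × (114 mm)² = 10210 mm^2
F = P × A_rod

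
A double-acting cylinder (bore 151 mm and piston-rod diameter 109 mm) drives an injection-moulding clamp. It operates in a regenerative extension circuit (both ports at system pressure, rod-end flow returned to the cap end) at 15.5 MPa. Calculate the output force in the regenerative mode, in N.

F ≈ 1.45e5 N

With equal pressure on both faces, forces on the annular region cancel; the net push is pressure × rod cross-section.
Rod cross-section A_rod = π/4 × (109 mm)² = 9331 mm^2
F = P × A_rod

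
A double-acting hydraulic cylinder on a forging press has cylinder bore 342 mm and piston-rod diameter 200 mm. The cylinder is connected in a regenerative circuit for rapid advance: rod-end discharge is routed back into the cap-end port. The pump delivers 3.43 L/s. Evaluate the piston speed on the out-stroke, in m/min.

In regeneration the rod-end outflow joins the pump flow into the cap end, so the net volume the pump must supply per unit advance equals the rod cross-section area.
Rod cross-section A_rod = π/4 × (200 mm)² = 31420 mm^2
v = Q_pump / A_rod

v ≈ 6.55 m/min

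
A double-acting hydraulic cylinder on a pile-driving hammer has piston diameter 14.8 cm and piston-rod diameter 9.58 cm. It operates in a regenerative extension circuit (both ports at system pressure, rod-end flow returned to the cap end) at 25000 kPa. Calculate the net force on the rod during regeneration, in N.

F ≈ 1.80e5 N

With equal pressure on both faces, forces on the annular region cancel; the net push is pressure × rod cross-section.
Rod cross-section A_rod = π/4 × (9.58 cm)² = 72.08 cm^2
F = P × A_rod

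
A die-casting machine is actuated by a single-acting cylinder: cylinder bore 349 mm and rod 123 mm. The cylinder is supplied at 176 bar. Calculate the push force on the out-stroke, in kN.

Cap-side area A_cap = π/4 × (349 mm)² = 95660 mm^2
F = P × A_cap = 176 bar × A_cap

F ≈ 1680 kN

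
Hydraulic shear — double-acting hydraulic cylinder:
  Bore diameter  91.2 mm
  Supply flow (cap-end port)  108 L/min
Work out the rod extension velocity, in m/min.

v ≈ 16.5 m/min

Cap-side area A_cap = π/4 × (91.2 mm)² = 6533 mm^2
v = Q / A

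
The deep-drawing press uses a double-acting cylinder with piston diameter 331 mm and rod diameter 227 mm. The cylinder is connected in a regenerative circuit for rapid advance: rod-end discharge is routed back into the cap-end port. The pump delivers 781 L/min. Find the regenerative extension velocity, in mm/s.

In regeneration the rod-end outflow joins the pump flow into the cap end, so the net volume the pump must supply per unit advance equals the rod cross-section area.
Rod cross-section A_rod = π/4 × (227 mm)² = 40470 mm^2
v = Q_pump / A_rod

v ≈ 322 mm/s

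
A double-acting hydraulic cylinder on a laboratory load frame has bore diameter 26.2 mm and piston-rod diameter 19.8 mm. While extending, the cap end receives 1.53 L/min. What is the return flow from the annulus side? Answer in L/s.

Q_out ≈ 0.0109 L/s

Cap-side area A_cap = π/4 × (26.2 mm)² = 539.1 mm^2
Rod-side annular area A_ann = π/4 × (26.2² − 19.8²) = 231.2 mm^2
Piston speed v = Q_in/A_cap; rod-end outflow Q_out = v × A_ann = Q_in × A_ann/A_cap.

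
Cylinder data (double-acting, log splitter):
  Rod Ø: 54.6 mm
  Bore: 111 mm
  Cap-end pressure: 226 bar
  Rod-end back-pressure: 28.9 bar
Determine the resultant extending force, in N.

Cap-side area A_cap = π/4 × (111 mm)² = 9677 mm^2
Rod-side annular area A_ann = π/4 × (111² − 54.6²) = 7335 mm^2
Net thrust = P_cap·A_cap − P_rod·A_ann = 2.187e5 N − 21200 N

F ≈ 1.97e5 N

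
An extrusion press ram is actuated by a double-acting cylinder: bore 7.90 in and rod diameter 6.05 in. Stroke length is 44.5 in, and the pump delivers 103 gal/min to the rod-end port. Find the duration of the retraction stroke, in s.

t ≈ 2.27 s

Rod-side annular area A_ann = π/4 × (7.90² − 6.05²) = 20.27 in^2
Swept volume V = A × L; t = V / Q = A·L / Q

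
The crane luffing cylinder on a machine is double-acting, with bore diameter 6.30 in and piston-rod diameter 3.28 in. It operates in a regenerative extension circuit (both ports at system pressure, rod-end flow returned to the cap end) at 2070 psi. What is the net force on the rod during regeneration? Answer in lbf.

F ≈ 17500 lbf

With equal pressure on both faces, forces on the annular region cancel; the net push is pressure × rod cross-section.
Rod cross-section A_rod = π/4 × (3.28 in)² = 8.450 in^2
F = P × A_rod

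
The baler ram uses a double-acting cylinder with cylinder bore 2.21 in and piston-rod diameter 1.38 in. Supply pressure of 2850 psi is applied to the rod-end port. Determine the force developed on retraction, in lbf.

Rod-side annular area A_ann = π/4 × (2.21² − 1.38²) = 2.340 in^2
On retraction the pressure acts on the annular area (bore minus rod).
F = P × A_ann

F ≈ 6670 lbf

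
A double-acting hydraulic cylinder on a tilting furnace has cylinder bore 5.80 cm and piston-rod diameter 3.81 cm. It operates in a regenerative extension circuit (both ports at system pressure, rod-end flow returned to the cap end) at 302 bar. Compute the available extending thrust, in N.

F ≈ 34400 N

With equal pressure on both faces, forces on the annular region cancel; the net push is pressure × rod cross-section.
Rod cross-section A_rod = π/4 × (3.81 cm)² = 11.40 cm^2
F = P × A_rod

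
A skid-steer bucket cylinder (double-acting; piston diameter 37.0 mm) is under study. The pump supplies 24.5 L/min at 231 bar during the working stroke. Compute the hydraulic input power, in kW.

W ≈ 9.43 kW

Hydraulic power = P × Q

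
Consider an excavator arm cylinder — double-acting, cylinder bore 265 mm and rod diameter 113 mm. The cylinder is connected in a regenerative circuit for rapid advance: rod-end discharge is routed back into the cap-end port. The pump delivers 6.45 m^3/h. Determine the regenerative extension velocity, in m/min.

In regeneration the rod-end outflow joins the pump flow into the cap end, so the net volume the pump must supply per unit advance equals the rod cross-section area.
Rod cross-section A_rod = π/4 × (113 mm)² = 10030 mm^2
v = Q_pump / A_rod

v ≈ 10.7 m/min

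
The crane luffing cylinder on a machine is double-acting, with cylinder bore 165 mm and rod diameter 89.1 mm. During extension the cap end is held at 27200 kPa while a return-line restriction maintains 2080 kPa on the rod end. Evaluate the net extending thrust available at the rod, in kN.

F ≈ 550 kN

Cap-side area A_cap = π/4 × (165 mm)² = 21380 mm^2
Rod-side annular area A_ann = π/4 × (165² − 89.1²) = 15150 mm^2
Net thrust = P_cap·A_cap − P_rod·A_ann = 581.6 kN − 31.51 kN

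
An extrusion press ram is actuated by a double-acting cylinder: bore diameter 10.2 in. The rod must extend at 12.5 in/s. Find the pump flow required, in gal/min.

Cap-side area A_cap = π/4 × (10.2 in)² = 81.71 in^2
Q = A × v

Q ≈ 265 gal/min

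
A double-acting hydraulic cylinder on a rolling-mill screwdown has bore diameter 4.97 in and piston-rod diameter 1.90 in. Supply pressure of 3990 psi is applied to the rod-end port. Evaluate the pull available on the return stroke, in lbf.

F ≈ 66100 lbf

Rod-side annular area A_ann = π/4 × (4.97² − 1.90²) = 16.56 in^2
On retraction the pressure acts on the annular area (bore minus rod).
F = P × A_ann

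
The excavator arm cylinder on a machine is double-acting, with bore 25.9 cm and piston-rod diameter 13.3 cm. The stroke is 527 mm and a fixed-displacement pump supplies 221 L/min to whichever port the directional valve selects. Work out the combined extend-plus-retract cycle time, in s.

Cap-side area A_cap = π/4 × (25.9 cm)² = 526.9 cm^2
Rod-side annular area A_ann = π/4 × (25.9² − 13.3²) = 387.9 cm^2
t_ext = A_cap·L/Q = 7.538 s
t_ret = A_ann·L/Q = 5.550 s
t_cycle = t_ext + t_ret

t ≈ 13.1 s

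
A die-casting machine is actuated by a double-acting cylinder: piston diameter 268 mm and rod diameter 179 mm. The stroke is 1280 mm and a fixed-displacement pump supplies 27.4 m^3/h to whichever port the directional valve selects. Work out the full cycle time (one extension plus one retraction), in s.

t ≈ 14.7 s

Cap-side area A_cap = π/4 × (268 mm)² = 56410 mm^2
Rod-side annular area A_ann = π/4 × (268² − 179²) = 31250 mm^2
t_ext = A_cap·L/Q = 9.487 s
t_ret = A_ann·L/Q = 5.255 s
t_cycle = t_ext + t_ret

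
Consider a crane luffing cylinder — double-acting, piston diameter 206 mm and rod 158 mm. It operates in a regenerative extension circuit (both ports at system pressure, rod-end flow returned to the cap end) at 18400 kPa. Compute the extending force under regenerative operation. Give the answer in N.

F ≈ 3.61e5 N

With equal pressure on both faces, forces on the annular region cancel; the net push is pressure × rod cross-section.
Rod cross-section A_rod = π/4 × (158 mm)² = 19610 mm^2
F = P × A_rod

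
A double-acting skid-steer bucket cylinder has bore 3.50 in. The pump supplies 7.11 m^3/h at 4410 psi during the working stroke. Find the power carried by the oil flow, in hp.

W ≈ 80.5 hp

Hydraulic power = P × Q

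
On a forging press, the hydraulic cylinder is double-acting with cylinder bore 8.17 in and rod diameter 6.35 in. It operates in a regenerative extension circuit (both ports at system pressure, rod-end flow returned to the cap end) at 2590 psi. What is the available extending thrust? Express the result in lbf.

With equal pressure on both faces, forces on the annular region cancel; the net push is pressure × rod cross-section.
Rod cross-section A_rod = π/4 × (6.35 in)² = 31.67 in^2
F = P × A_rod

F ≈ 82000 lbf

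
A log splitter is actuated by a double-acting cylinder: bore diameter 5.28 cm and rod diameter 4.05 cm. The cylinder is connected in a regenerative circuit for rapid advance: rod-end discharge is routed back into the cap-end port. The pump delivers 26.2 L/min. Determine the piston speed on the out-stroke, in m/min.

v ≈ 20.3 m/min

In regeneration the rod-end outflow joins the pump flow into the cap end, so the net volume the pump must supply per unit advance equals the rod cross-section area.
Rod cross-section A_rod = π/4 × (4.05 cm)² = 12.88 cm^2
v = Q_pump / A_rod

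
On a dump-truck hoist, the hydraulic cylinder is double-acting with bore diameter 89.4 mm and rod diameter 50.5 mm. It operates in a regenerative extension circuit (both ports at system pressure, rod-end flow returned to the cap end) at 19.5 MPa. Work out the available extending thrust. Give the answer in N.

F ≈ 39100 N

With equal pressure on both faces, forces on the annular region cancel; the net push is pressure × rod cross-section.
Rod cross-section A_rod = π/4 × (50.5 mm)² = 2003 mm^2
F = P × A_rod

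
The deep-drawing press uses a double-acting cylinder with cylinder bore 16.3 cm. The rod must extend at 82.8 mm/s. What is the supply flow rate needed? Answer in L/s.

Cap-side area A_cap = π/4 × (16.3 cm)² = 208.7 cm^2
Q = A × v

Q ≈ 1.73 L/s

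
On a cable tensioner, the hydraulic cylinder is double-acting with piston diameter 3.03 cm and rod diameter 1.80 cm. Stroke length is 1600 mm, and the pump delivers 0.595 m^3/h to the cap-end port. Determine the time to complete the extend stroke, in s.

t ≈ 6.98 s

Cap-side area A_cap = π/4 × (3.03 cm)² = 7.211 cm^2
Swept volume V = A × L; t = V / Q = A·L / Q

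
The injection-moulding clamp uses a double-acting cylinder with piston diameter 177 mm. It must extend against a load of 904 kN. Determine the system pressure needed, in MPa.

Cap-side area A_cap = π/4 × (177 mm)² = 24610 mm^2
P = F / A = 904 kN / A

P ≈ 36.7 MPa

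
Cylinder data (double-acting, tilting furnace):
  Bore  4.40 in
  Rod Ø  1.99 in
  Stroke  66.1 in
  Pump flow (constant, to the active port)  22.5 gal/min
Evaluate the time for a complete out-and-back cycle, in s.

t ≈ 20.8 s

Cap-side area A_cap = π/4 × (4.40 in)² = 15.21 in^2
Rod-side annular area A_ann = π/4 × (4.40² − 1.99²) = 12.10 in^2
t_ext = A_cap·L/Q = 11.60 s
t_ret = A_ann·L/Q = 9.229 s
t_cycle = t_ext + t_ret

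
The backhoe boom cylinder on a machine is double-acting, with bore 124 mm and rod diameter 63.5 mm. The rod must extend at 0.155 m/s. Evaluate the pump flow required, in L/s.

Cap-side area A_cap = π/4 × (124 mm)² = 12080 mm^2
Q = A × v

Q ≈ 1.87 L/s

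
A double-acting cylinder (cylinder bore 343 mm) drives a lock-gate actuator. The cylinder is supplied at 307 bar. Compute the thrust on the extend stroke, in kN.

Cap-side area A_cap = π/4 × (343 mm)² = 92400 mm^2
F = P × A_cap = 307 bar × A_cap

F ≈ 2840 kN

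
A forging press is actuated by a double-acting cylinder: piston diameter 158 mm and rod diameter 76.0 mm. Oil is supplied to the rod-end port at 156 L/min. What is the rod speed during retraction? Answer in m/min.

v ≈ 10.4 m/min

Rod-side annular area A_ann = π/4 × (158² − 76.0²) = 15070 mm^2
Flow into the rod-end port fills the annular volume.
v = Q / A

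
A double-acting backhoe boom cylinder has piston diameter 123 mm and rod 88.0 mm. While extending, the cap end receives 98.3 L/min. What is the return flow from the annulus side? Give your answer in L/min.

Q_out ≈ 48.0 L/min

Cap-side area A_cap = π/4 × (123 mm)² = 11880 mm^2
Rod-side annular area A_ann = π/4 × (123² − 88.0²) = 5800 mm^2
Piston speed v = Q_in/A_cap; rod-end outflow Q_out = v × A_ann = Q_in × A_ann/A_cap.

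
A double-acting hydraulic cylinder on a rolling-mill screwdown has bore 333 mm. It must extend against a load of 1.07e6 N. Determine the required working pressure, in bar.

P ≈ 123 bar

Cap-side area A_cap = π/4 × (333 mm)² = 87090 mm^2
P = F / A = 1.07e6 N / A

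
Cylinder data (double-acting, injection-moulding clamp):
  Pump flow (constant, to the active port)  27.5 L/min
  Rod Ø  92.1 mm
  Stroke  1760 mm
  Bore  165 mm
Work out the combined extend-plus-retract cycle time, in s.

t ≈ 139 s

Cap-side area A_cap = π/4 × (165 mm)² = 21380 mm^2
Rod-side annular area A_ann = π/4 × (165² − 92.1²) = 14720 mm^2
t_ext = A_cap·L/Q = 82.11 s
t_ret = A_ann·L/Q = 56.53 s
t_cycle = t_ext + t_ret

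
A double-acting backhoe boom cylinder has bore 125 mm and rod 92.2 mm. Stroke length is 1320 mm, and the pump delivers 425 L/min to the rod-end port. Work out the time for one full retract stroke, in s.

Rod-side annular area A_ann = π/4 × (125² − 92.2²) = 5595 mm^2
Swept volume V = A × L; t = V / Q = A·L / Q

t ≈ 1.04 s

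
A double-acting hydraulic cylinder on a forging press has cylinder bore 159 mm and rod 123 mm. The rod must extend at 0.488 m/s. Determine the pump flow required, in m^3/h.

Q ≈ 34.9 m^3/h

Cap-side area A_cap = π/4 × (159 mm)² = 19860 mm^2
Q = A × v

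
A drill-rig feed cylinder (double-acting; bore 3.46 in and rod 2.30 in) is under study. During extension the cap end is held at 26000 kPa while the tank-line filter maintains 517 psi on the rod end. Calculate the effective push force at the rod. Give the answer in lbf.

F ≈ 32700 lbf

Cap-side area A_cap = π/4 × (3.46 in)² = 9.402 in^2
Rod-side annular area A_ann = π/4 × (3.46² − 2.30²) = 5.248 in^2
Net thrust = P_cap·A_cap − P_rod·A_ann = 35460 lbf − 2713 lbf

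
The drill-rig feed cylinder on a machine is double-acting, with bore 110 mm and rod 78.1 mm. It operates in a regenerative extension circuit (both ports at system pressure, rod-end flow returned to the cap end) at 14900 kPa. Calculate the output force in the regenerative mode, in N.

F ≈ 71400 N

With equal pressure on both faces, forces on the annular region cancel; the net push is pressure × rod cross-section.
Rod cross-section A_rod = π/4 × (78.1 mm)² = 4791 mm^2
F = P × A_rod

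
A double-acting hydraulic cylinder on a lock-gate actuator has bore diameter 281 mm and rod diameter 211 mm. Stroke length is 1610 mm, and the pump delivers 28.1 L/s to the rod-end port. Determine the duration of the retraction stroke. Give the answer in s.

t ≈ 1.55 s

Rod-side annular area A_ann = π/4 × (281² − 211²) = 27050 mm^2
Swept volume V = A × L; t = V / Q = A·L / Q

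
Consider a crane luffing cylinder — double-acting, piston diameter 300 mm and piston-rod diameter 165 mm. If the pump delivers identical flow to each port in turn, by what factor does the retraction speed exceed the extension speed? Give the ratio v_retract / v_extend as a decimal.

Cap-side area A_cap = π/4 × (300 mm)² = 70690 mm^2
Rod-side annular area A_ann = π/4 × (300² − 165²) = 49300 mm^2
For equal Q, v ∝ 1/A, so v_ret/v_ext = A_cap/A_ann.

v_ret/v_ext ≈ 1.43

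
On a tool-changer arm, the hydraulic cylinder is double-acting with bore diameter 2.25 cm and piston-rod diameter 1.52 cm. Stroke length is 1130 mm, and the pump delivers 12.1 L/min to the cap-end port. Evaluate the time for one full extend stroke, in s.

t ≈ 2.23 s

Cap-side area A_cap = π/4 × (2.25 cm)² = 3.976 cm^2
Swept volume V = A × L; t = V / Q = A·L / Q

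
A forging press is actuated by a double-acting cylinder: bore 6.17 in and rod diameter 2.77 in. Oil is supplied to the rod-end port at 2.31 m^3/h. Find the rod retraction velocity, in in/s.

v ≈ 1.64 in/s

Rod-side annular area A_ann = π/4 × (6.17² − 2.77²) = 23.87 in^2
Flow into the rod-end port fills the annular volume.
v = Q / A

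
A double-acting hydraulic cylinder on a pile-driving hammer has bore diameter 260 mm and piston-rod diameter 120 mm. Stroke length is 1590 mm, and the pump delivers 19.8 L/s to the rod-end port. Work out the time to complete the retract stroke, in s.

Rod-side annular area A_ann = π/4 × (260² − 120²) = 41780 mm^2
Swept volume V = A × L; t = V / Q = A·L / Q

t ≈ 3.36 s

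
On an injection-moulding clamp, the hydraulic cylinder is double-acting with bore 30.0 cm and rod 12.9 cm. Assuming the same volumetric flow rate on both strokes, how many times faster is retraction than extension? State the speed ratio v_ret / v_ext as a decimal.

Cap-side area A_cap = π/4 × (30.0 cm)² = 706.9 cm^2
Rod-side annular area A_ann = π/4 × (30.0² − 12.9²) = 576.2 cm^2
For equal Q, v ∝ 1/A, so v_ret/v_ext = A_cap/A_ann.

v_ret/v_ext ≈ 1.23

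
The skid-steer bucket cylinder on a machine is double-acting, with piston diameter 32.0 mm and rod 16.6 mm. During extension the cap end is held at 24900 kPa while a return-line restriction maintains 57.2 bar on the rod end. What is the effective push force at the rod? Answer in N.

F ≈ 16700 N

Cap-side area A_cap = π/4 × (32.0 mm)² = 804.2 mm^2
Rod-side annular area A_ann = π/4 × (32.0² − 16.6²) = 587.8 mm^2
Net thrust = P_cap·A_cap − P_rod·A_ann = 20030 N − 3362 N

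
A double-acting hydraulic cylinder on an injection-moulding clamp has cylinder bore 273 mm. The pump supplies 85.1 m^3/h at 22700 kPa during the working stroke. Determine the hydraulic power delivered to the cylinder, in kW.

W ≈ 537 kW

Hydraulic power = P × Q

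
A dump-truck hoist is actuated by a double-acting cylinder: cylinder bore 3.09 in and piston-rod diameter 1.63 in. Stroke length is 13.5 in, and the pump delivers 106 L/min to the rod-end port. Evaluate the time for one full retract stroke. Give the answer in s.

t ≈ 0.678 s

Rod-side annular area A_ann = π/4 × (3.09² − 1.63²) = 5.412 in^2
Swept volume V = A × L; t = V / Q = A·L / Q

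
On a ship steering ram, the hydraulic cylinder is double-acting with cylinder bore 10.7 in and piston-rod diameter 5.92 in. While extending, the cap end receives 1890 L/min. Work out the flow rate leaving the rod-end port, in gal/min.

Q_out ≈ 346 gal/min

Cap-side area A_cap = π/4 × (10.7 in)² = 89.92 in^2
Rod-side annular area A_ann = π/4 × (10.7² − 5.92²) = 62.39 in^2
Piston speed v = Q_in/A_cap; rod-end outflow Q_out = v × A_ann = Q_in × A_ann/A_cap.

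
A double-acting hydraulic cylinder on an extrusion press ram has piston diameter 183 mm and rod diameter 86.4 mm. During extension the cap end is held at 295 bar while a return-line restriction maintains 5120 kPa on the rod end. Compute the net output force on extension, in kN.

F ≈ 671 kN

Cap-side area A_cap = π/4 × (183 mm)² = 26300 mm^2
Rod-side annular area A_ann = π/4 × (183² − 86.4²) = 20440 mm^2
Net thrust = P_cap·A_cap − P_rod·A_ann = 775.9 kN − 104.6 kN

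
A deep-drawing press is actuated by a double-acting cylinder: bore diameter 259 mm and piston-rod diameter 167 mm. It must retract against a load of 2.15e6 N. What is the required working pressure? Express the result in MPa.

P ≈ 69.8 MPa

Rod-side annular area A_ann = π/4 × (259² − 167²) = 30780 mm^2
Retraction: pressure acts on the annular area.
P = F / A = 2.15e6 N / A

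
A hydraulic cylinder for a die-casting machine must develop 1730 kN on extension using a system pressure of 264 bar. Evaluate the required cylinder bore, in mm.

D ≈ 289 mm

Extension force acts on the full piston face: F = P × (π/4)D².
D = √(4F / (πP)) = √(4 × 1730 kN / (π × 264 bar))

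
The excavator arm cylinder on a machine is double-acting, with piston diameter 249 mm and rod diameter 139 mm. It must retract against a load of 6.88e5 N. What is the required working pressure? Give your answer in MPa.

P ≈ 20.5 MPa

Rod-side annular area A_ann = π/4 × (249² − 139²) = 33520 mm^2
Retraction: pressure acts on the annular area.
P = F / A = 6.88e5 N / A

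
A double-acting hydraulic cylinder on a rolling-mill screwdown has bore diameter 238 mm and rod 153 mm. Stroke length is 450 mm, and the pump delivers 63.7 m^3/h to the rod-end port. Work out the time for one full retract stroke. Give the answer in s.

t ≈ 0.664 s

Rod-side annular area A_ann = π/4 × (238² − 153²) = 26100 mm^2
Swept volume V = A × L; t = V / Q = A·L / Q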